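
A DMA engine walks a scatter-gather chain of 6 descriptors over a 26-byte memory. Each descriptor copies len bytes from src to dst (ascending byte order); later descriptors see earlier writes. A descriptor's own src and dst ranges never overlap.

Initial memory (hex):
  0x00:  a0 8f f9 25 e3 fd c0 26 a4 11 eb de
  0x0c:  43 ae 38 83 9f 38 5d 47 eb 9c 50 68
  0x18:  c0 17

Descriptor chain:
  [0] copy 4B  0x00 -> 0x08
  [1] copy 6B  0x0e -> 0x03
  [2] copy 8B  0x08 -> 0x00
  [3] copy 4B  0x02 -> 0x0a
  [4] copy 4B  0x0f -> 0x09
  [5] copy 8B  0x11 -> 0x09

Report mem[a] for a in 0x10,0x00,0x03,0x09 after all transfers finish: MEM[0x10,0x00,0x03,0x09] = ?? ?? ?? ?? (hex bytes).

MEM[0x10,0x00,0x03,0x09] = c0 47 25 38

[0] 0x00->0x08 len=4 : a0 8f f9 25
[1] 0x0e->0x03 len=6 : 38 83 9f 38 5d 47
[2] 0x08->0x00 len=8 : 47 8f f9 25 43 ae 38 83
[3] 0x02->0x0a len=4 : f9 25 43 ae
[4] 0x0f->0x09 len=4 : 83 9f 38 5d
[5] 0x11->0x09 len=8 : 38 5d 47 eb 9c 50 68 c0
query mem[0x10]=0xc0, mem[0x00]=0x47, mem[0x03]=0x25, mem[0x09]=0x38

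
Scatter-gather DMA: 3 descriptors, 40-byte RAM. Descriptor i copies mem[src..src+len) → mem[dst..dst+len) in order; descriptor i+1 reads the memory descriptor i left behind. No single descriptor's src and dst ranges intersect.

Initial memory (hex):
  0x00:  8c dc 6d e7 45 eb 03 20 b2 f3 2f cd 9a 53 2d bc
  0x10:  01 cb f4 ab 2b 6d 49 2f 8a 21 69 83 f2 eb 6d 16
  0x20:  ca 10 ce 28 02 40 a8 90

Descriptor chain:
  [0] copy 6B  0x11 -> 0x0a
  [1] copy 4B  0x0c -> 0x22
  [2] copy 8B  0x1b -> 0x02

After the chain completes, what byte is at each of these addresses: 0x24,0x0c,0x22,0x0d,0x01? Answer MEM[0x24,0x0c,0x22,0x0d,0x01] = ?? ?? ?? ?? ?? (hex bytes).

[0] 0x11->0x0a len=6 : cb f4 ab 2b 6d 49
[1] 0x0c->0x22 len=4 : ab 2b 6d 49
[2] 0x1b->0x02 len=8 : 83 f2 eb 6d 16 ca 10 ab
query mem[0x24]=0x6d, mem[0x0c]=0xab, mem[0x22]=0xab, mem[0x0d]=0x2b, mem[0x01]=0xdc

MEM[0x24,0x0c,0x22,0x0d,0x01] = 6d ab ab 2b dc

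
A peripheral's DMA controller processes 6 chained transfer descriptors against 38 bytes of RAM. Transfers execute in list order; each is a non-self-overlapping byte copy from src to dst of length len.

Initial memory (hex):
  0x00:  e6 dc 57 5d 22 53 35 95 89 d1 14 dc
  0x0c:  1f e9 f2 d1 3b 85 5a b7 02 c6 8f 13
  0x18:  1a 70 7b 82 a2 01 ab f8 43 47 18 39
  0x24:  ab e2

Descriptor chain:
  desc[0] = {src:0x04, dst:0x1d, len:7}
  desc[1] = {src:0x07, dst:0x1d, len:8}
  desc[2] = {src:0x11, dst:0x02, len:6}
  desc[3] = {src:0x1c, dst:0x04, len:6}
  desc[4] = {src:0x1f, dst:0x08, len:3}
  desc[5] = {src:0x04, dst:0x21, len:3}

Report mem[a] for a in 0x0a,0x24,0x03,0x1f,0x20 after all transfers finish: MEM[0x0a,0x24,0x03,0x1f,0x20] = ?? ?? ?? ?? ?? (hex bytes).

  after D0: wrote 7B at 0x1d = 2253359589d114
  after D1: wrote 8B at 0x1d = 9589d114dc1fe9f2
  after D2: wrote 6B at 0x02 = 855ab702c68f
  after D3: wrote 6B at 0x04 = a29589d114dc
  after D4: wrote 3B at 0x08 = d114dc
  after D5: wrote 3B at 0x21 = a29589
query mem[0x0a]=0xdc, mem[0x24]=0xf2, mem[0x03]=0x5a, mem[0x1f]=0xd1, mem[0x20]=0x14

MEM[0x0a,0x24,0x03,0x1f,0x20] = dc f2 5a d1 14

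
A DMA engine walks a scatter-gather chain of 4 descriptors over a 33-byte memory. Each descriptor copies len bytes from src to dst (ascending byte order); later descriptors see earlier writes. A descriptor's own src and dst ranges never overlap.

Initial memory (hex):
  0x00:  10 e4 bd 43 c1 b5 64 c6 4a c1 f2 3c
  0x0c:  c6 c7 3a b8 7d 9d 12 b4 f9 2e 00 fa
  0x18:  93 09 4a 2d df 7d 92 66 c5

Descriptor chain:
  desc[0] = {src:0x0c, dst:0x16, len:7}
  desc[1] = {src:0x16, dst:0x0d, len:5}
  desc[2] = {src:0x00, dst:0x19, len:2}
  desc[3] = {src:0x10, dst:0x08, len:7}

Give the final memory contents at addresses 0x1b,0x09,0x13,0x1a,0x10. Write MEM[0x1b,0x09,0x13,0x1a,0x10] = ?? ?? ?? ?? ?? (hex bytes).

D0: mem[0x16..0x1c] <- [c6 c7 3a b8 7d 9d 12]
D1: mem[0x0d..0x11] <- [c6 c7 3a b8 7d]
D2: mem[0x19..0x1a] <- [10 e4]
D3: mem[0x08..0x0e] <- [b8 7d 12 b4 f9 2e c6]
query mem[0x1b]=0x9d, mem[0x09]=0x7d, mem[0x13]=0xb4, mem[0x1a]=0xe4, mem[0x10]=0xb8

MEM[0x1b,0x09,0x13,0x1a,0x10] = 9d 7d b4 e4 b8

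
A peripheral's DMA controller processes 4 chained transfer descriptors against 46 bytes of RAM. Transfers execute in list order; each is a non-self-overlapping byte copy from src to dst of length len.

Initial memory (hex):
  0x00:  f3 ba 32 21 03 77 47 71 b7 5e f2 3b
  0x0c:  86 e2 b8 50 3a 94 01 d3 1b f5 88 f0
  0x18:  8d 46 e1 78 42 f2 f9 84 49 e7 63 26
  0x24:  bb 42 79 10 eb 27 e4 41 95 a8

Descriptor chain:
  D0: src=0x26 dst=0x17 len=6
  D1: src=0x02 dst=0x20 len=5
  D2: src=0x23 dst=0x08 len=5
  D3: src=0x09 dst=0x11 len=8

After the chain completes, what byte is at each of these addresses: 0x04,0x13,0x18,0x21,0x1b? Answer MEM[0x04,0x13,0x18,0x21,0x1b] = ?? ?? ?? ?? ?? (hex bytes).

MEM[0x04,0x13,0x18,0x21,0x1b] = 03 79 3a 21 e4

#0 dst[0x17+6] := {0x79,0x10,0xeb,0x27,0xe4,0x41}
#1 dst[0x20+5] := {0x32,0x21,0x03,0x77,0x47}
#2 dst[0x08+5] := {0x77,0x47,0x42,0x79,0x10}
#3 dst[0x11+8] := {0x47,0x42,0x79,0x10,0xe2,0xb8,0x50,0x3a}
query mem[0x04]=0x03, mem[0x13]=0x79, mem[0x18]=0x3a, mem[0x21]=0x21, mem[0x1b]=0xe4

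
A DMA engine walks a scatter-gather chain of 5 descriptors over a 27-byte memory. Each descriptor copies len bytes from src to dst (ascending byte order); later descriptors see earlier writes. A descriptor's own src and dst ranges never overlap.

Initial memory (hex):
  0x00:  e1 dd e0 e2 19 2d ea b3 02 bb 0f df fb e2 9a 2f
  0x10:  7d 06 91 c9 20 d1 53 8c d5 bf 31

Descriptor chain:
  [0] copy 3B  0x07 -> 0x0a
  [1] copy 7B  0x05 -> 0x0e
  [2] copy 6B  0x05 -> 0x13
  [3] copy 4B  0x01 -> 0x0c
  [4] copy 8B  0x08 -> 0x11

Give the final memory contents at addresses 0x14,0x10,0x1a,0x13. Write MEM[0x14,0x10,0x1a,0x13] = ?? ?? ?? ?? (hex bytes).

MEM[0x14,0x10,0x1a,0x13] = 02 b3 31 b3

#0 dst[0x0a+3] := {0xb3,0x02,0xbb}
#1 dst[0x0e+7] := {0x2d,0xea,0xb3,0x02,0xbb,0xb3,0x02}
#2 dst[0x13+6] := {0x2d,0xea,0xb3,0x02,0xbb,0xb3}
#3 dst[0x0c+4] := {0xdd,0xe0,0xe2,0x19}
#4 dst[0x11+8] := {0x02,0xbb,0xb3,0x02,0xdd,0xe0,0xe2,0x19}
query mem[0x14]=0x02, mem[0x10]=0xb3, mem[0x1a]=0x31, mem[0x13]=0xb3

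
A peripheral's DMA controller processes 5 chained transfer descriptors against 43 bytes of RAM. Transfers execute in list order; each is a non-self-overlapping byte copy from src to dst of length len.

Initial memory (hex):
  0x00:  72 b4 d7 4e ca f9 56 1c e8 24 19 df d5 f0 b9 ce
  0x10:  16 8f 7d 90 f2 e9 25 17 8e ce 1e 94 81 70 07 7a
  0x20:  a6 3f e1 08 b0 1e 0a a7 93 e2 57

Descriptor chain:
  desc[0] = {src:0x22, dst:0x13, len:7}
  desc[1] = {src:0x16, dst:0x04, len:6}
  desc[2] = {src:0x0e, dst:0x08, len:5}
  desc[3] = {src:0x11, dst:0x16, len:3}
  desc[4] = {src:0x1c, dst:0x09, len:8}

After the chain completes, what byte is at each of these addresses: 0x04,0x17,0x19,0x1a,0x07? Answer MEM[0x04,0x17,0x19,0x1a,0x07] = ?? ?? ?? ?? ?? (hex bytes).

MEM[0x04,0x17,0x19,0x1a,0x07] = 1e 7d 93 1e 93

#0 dst[0x13+7] := {0xe1,0x08,0xb0,0x1e,0x0a,0xa7,0x93}
#1 dst[0x04+6] := {0x1e,0x0a,0xa7,0x93,0x1e,0x94}
#2 dst[0x08+5] := {0xb9,0xce,0x16,0x8f,0x7d}
#3 dst[0x16+3] := {0x8f,0x7d,0xe1}
#4 dst[0x09+8] := {0x81,0x70,0x07,0x7a,0xa6,0x3f,0xe1,0x08}
query mem[0x04]=0x1e, mem[0x17]=0x7d, mem[0x19]=0x93, mem[0x1a]=0x1e, mem[0x07]=0x93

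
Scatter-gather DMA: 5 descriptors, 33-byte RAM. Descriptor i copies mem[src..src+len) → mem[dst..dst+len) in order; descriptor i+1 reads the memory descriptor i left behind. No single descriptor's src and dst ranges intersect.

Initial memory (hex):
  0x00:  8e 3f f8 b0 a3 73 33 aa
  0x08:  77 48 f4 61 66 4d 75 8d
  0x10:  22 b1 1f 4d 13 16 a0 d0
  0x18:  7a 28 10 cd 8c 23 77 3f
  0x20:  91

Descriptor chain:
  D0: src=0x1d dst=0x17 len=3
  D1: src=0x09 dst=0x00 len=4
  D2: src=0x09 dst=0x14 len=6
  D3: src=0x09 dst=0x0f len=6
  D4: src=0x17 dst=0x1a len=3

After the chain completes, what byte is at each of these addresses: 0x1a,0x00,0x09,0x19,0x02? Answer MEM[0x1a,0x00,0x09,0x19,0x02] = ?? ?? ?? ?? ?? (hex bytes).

[0] 0x1d->0x17 len=3 : 23 77 3f
[1] 0x09->0x00 len=4 : 48 f4 61 66
[2] 0x09->0x14 len=6 : 48 f4 61 66 4d 75
[3] 0x09->0x0f len=6 : 48 f4 61 66 4d 75
[4] 0x17->0x1a len=3 : 66 4d 75
query mem[0x1a]=0x66, mem[0x00]=0x48, mem[0x09]=0x48, mem[0x19]=0x75, mem[0x02]=0x61

MEM[0x1a,0x00,0x09,0x19,0x02] = 66 48 48 75 61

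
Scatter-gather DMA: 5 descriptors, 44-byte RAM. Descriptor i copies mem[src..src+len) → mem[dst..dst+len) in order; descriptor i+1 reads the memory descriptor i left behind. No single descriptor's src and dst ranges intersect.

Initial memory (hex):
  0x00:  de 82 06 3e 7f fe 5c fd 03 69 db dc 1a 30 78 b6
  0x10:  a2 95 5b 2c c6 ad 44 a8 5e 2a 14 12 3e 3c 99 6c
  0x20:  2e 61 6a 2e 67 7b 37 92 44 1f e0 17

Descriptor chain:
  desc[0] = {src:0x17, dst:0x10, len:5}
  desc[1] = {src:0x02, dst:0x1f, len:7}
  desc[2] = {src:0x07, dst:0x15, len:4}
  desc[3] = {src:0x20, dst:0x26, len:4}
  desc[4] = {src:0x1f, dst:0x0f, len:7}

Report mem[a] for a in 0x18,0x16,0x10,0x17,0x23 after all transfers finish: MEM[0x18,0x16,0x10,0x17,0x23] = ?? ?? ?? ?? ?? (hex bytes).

MEM[0x18,0x16,0x10,0x17,0x23] = db 03 3e 69 5c

#0 dst[0x10+5] := {0xa8,0x5e,0x2a,0x14,0x12}
#1 dst[0x1f+7] := {0x06,0x3e,0x7f,0xfe,0x5c,0xfd,0x03}
#2 dst[0x15+4] := {0xfd,0x03,0x69,0xdb}
#3 dst[0x26+4] := {0x3e,0x7f,0xfe,0x5c}
#4 dst[0x0f+7] := {0x06,0x3e,0x7f,0xfe,0x5c,0xfd,0x03}
query mem[0x18]=0xdb, mem[0x16]=0x03, mem[0x10]=0x3e, mem[0x17]=0x69, mem[0x23]=0x5c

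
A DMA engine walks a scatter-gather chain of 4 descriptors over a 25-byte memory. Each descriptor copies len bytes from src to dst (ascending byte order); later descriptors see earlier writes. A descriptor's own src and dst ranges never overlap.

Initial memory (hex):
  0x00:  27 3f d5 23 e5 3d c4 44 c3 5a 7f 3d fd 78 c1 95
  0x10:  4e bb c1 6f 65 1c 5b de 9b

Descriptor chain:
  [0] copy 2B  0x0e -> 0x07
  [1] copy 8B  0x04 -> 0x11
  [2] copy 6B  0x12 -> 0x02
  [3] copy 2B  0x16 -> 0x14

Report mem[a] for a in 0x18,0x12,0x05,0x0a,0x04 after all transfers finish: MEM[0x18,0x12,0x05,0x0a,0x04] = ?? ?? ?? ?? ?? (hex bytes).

  after D0: wrote 2B at 0x07 = c195
  after D1: wrote 8B at 0x11 = e53dc4c1955a7f3d
  after D2: wrote 6B at 0x02 = 3dc4c1955a7f
  after D3: wrote 2B at 0x14 = 5a7f
query mem[0x18]=0x3d, mem[0x12]=0x3d, mem[0x05]=0x95, mem[0x0a]=0x7f, mem[0x04]=0xc1

MEM[0x18,0x12,0x05,0x0a,0x04] = 3d 3d 95 7f c1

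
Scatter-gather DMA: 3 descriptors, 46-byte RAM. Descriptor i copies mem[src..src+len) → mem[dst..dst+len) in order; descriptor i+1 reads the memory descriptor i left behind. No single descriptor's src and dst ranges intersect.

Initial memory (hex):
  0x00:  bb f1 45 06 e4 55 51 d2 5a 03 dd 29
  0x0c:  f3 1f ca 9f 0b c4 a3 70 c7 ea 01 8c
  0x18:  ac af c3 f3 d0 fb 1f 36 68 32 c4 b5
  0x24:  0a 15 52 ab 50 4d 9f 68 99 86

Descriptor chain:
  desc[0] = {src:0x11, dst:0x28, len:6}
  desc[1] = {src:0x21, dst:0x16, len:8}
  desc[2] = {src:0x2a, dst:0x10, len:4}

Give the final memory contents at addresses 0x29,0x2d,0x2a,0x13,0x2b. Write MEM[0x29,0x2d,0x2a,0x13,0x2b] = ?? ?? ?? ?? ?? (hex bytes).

MEM[0x29,0x2d,0x2a,0x13,0x2b] = a3 01 70 01 c7

[0] 0x11->0x28 len=6 : c4 a3 70 c7 ea 01
[1] 0x21->0x16 len=8 : 32 c4 b5 0a 15 52 ab c4
[2] 0x2a->0x10 len=4 : 70 c7 ea 01
query mem[0x29]=0xa3, mem[0x2d]=0x01, mem[0x2a]=0x70, mem[0x13]=0x01, mem[0x2b]=0xc7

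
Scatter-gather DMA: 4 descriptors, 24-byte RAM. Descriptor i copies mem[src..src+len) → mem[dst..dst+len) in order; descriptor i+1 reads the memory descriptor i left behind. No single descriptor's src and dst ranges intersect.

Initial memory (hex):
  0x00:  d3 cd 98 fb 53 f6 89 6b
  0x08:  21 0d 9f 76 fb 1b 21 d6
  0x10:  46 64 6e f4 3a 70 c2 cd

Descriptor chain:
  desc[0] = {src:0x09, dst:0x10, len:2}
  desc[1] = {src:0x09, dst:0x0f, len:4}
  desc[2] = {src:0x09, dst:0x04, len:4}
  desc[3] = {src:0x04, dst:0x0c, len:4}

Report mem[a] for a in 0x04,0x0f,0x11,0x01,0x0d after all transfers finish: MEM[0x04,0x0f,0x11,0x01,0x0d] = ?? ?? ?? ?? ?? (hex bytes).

MEM[0x04,0x0f,0x11,0x01,0x0d] = 0d fb 76 cd 9f

#0 dst[0x10+2] := {0x0d,0x9f}
#1 dst[0x0f+4] := {0x0d,0x9f,0x76,0xfb}
#2 dst[0x04+4] := {0x0d,0x9f,0x76,0xfb}
#3 dst[0x0c+4] := {0x0d,0x9f,0x76,0xfb}
query mem[0x04]=0x0d, mem[0x0f]=0xfb, mem[0x11]=0x76, mem[0x01]=0xcd, mem[0x0d]=0x9f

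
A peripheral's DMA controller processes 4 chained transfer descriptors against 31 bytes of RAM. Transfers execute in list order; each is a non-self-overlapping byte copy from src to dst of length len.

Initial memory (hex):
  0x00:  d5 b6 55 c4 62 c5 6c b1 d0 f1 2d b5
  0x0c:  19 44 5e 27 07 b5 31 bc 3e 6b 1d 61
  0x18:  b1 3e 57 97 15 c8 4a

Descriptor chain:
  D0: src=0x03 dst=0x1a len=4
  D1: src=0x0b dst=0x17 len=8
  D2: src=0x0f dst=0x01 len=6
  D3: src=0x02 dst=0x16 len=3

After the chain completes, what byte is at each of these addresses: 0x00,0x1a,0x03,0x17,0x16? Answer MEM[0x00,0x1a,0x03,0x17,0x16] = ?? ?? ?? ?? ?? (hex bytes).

D0: mem[0x1a..0x1d] <- [c4 62 c5 6c]
D1: mem[0x17..0x1e] <- [b5 19 44 5e 27 07 b5 31]
D2: mem[0x01..0x06] <- [27 07 b5 31 bc 3e]
D3: mem[0x16..0x18] <- [07 b5 31]
query mem[0x00]=0xd5, mem[0x1a]=0x5e, mem[0x03]=0xb5, mem[0x17]=0xb5, mem[0x16]=0x07

MEM[0x00,0x1a,0x03,0x17,0x16] = d5 5e b5 b5 07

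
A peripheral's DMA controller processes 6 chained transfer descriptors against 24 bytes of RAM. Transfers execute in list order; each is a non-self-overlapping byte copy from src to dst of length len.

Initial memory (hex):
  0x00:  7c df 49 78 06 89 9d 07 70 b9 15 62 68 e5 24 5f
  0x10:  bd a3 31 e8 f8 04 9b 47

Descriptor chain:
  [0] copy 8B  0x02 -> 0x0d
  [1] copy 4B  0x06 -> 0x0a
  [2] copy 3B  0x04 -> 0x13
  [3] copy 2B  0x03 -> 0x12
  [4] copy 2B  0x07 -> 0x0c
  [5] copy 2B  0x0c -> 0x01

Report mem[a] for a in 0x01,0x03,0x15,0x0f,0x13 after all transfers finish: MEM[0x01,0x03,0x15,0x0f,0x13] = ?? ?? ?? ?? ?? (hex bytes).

MEM[0x01,0x03,0x15,0x0f,0x13] = 07 78 9d 06 06

#0 dst[0x0d+8] := {0x49,0x78,0x06,0x89,0x9d,0x07,0x70,0xb9}
#1 dst[0x0a+4] := {0x9d,0x07,0x70,0xb9}
#2 dst[0x13+3] := {0x06,0x89,0x9d}
#3 dst[0x12+2] := {0x78,0x06}
#4 dst[0x0c+2] := {0x07,0x70}
#5 dst[0x01+2] := {0x07,0x70}
query mem[0x01]=0x07, mem[0x03]=0x78, mem[0x15]=0x9d, mem[0x0f]=0x06, mem[0x13]=0x06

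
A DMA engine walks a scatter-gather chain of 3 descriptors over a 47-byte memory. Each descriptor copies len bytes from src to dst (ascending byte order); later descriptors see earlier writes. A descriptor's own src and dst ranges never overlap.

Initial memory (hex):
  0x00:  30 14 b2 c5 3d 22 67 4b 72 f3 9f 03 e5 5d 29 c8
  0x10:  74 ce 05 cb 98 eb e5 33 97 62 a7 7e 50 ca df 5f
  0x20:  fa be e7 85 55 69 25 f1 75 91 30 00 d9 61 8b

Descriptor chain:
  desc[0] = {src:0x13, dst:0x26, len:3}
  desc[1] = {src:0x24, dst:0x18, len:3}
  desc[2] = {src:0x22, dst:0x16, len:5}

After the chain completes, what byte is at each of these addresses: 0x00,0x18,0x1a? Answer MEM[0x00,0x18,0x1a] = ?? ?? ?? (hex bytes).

MEM[0x00,0x18,0x1a] = 30 55 cb

D0: mem[0x26..0x28] <- [cb 98 eb]
D1: mem[0x18..0x1a] <- [55 69 cb]
D2: mem[0x16..0x1a] <- [e7 85 55 69 cb]
query mem[0x00]=0x30, mem[0x18]=0x55, mem[0x1a]=0xcb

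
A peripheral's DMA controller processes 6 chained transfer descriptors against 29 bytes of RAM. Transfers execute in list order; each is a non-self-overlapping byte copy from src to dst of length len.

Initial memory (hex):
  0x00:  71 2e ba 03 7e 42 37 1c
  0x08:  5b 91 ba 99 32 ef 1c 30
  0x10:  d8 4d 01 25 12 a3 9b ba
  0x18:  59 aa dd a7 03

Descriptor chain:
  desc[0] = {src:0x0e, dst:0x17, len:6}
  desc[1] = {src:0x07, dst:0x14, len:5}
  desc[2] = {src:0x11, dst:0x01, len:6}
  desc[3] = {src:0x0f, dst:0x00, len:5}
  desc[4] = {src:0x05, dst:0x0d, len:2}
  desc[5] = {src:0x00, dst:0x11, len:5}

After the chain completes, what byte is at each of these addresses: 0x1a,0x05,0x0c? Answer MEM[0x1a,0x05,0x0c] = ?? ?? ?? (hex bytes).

MEM[0x1a,0x05,0x0c] = 4d 5b 32

[0] 0x0e->0x17 len=6 : 1c 30 d8 4d 01 25
[1] 0x07->0x14 len=5 : 1c 5b 91 ba 99
[2] 0x11->0x01 len=6 : 4d 01 25 1c 5b 91
[3] 0x0f->0x00 len=5 : 30 d8 4d 01 25
[4] 0x05->0x0d len=2 : 5b 91
[5] 0x00->0x11 len=5 : 30 d8 4d 01 25
query mem[0x1a]=0x4d, mem[0x05]=0x5b, mem[0x0c]=0x32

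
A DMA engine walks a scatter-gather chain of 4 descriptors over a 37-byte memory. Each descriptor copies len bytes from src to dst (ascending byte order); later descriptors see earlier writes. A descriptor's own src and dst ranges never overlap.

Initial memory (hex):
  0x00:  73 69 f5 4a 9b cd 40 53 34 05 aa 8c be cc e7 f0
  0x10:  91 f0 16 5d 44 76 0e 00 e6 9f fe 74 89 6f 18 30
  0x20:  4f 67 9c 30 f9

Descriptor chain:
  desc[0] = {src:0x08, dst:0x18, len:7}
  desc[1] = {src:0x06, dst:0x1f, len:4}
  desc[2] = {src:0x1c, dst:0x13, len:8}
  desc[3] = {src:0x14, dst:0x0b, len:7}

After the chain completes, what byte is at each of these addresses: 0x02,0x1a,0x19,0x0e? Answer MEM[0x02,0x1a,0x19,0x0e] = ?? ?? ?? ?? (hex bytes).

MEM[0x02,0x1a,0x19,0x0e] = f5 30 05 53

[0] 0x08->0x18 len=7 : 34 05 aa 8c be cc e7
[1] 0x06->0x1f len=4 : 40 53 34 05
[2] 0x1c->0x13 len=8 : be cc e7 40 53 34 05 30
[3] 0x14->0x0b len=7 : cc e7 40 53 34 05 30
query mem[0x02]=0xf5, mem[0x1a]=0x30, mem[0x19]=0x05, mem[0x0e]=0x53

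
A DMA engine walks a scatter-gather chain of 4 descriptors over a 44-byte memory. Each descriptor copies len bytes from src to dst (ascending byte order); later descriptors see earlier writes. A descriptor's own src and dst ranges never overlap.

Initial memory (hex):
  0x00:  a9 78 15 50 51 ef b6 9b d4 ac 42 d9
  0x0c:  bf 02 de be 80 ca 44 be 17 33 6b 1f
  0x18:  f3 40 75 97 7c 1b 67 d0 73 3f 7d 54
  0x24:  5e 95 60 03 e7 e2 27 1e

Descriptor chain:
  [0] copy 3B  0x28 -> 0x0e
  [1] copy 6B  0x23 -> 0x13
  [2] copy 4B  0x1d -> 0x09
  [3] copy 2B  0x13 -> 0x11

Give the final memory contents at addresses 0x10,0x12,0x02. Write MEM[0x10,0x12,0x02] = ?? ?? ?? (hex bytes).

D0: mem[0x0e..0x10] <- [e7 e2 27]
D1: mem[0x13..0x18] <- [54 5e 95 60 03 e7]
D2: mem[0x09..0x0c] <- [1b 67 d0 73]
D3: mem[0x11..0x12] <- [54 5e]
query mem[0x10]=0x27, mem[0x12]=0x5e, mem[0x02]=0x15

MEM[0x10,0x12,0x02] = 27 5e 15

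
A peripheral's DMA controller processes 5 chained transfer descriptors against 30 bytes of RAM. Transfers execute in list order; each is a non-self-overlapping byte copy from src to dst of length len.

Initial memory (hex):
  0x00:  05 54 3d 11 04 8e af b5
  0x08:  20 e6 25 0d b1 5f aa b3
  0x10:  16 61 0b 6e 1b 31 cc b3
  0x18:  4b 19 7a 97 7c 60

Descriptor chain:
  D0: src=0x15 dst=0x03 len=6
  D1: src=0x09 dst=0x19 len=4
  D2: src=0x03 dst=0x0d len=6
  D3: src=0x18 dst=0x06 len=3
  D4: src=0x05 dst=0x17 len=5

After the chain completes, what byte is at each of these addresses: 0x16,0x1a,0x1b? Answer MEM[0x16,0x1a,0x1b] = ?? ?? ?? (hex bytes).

MEM[0x16,0x1a,0x1b] = cc 25 e6

#0 dst[0x03+6] := {0x31,0xcc,0xb3,0x4b,0x19,0x7a}
#1 dst[0x19+4] := {0xe6,0x25,0x0d,0xb1}
#2 dst[0x0d+6] := {0x31,0xcc,0xb3,0x4b,0x19,0x7a}
#3 dst[0x06+3] := {0x4b,0xe6,0x25}
#4 dst[0x17+5] := {0xb3,0x4b,0xe6,0x25,0xe6}
query mem[0x16]=0xcc, mem[0x1a]=0x25, mem[0x1b]=0xe6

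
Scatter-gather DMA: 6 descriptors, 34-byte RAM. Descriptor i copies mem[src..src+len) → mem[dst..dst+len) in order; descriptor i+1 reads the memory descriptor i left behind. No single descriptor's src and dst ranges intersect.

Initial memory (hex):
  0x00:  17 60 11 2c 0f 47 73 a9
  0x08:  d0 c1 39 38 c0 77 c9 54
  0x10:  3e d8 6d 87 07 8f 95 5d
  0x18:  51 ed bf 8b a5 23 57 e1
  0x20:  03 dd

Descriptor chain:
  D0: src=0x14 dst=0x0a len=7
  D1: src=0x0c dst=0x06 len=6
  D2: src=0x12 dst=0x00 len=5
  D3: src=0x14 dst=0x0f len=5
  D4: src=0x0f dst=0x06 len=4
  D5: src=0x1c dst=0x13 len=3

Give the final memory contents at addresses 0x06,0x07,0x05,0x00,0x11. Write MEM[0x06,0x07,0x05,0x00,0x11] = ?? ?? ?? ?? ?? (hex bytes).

#0 dst[0x0a+7] := {0x07,0x8f,0x95,0x5d,0x51,0xed,0xbf}
#1 dst[0x06+6] := {0x95,0x5d,0x51,0xed,0xbf,0xd8}
#2 dst[0x00+5] := {0x6d,0x87,0x07,0x8f,0x95}
#3 dst[0x0f+5] := {0x07,0x8f,0x95,0x5d,0x51}
#4 dst[0x06+4] := {0x07,0x8f,0x95,0x5d}
#5 dst[0x13+3] := {0xa5,0x23,0x57}
query mem[0x06]=0x07, mem[0x07]=0x8f, mem[0x05]=0x47, mem[0x00]=0x6d, mem[0x11]=0x95

MEM[0x06,0x07,0x05,0x00,0x11] = 07 8f 47 6d 95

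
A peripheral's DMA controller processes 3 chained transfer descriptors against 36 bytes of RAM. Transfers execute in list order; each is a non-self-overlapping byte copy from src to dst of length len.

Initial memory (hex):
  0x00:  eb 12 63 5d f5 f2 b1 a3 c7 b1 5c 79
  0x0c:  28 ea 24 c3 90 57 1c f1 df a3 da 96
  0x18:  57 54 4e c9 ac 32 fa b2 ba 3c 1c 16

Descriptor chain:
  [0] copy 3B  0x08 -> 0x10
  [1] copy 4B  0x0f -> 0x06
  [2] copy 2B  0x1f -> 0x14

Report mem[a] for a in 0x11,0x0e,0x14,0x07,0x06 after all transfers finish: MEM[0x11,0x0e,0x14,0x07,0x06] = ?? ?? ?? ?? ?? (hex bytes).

#0 dst[0x10+3] := {0xc7,0xb1,0x5c}
#1 dst[0x06+4] := {0xc3,0xc7,0xb1,0x5c}
#2 dst[0x14+2] := {0xb2,0xba}
query mem[0x11]=0xb1, mem[0x0e]=0x24, mem[0x14]=0xb2, mem[0x07]=0xc7, mem[0x06]=0xc3

MEM[0x11,0x0e,0x14,0x07,0x06] = b1 24 b2 c7 c3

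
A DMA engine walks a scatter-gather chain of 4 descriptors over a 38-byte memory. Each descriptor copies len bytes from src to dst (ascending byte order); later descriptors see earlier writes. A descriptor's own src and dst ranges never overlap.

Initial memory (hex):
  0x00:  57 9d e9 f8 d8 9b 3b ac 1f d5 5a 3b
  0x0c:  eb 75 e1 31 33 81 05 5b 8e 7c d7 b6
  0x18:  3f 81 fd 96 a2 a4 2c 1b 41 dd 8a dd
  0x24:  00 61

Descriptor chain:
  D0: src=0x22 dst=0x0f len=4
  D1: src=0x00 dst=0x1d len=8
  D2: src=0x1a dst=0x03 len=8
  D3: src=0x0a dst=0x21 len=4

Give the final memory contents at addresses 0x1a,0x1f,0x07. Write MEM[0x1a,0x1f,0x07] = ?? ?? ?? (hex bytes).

MEM[0x1a,0x1f,0x07] = fd e9 9d

[0] 0x22->0x0f len=4 : 8a dd 00 61
[1] 0x00->0x1d len=8 : 57 9d e9 f8 d8 9b 3b ac
[2] 0x1a->0x03 len=8 : fd 96 a2 57 9d e9 f8 d8
[3] 0x0a->0x21 len=4 : d8 3b eb 75
query mem[0x1a]=0xfd, mem[0x1f]=0xe9, mem[0x07]=0x9d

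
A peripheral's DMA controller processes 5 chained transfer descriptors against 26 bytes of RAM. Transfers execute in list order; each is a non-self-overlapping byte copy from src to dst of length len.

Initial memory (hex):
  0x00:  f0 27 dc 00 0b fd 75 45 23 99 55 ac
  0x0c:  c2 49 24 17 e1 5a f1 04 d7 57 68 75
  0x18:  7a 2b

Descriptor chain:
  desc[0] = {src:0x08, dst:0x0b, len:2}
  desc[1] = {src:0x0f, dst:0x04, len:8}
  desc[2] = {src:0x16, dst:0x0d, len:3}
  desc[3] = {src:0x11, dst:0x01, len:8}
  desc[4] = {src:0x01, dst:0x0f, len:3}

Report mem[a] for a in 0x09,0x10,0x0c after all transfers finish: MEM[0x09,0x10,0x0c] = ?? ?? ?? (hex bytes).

D0: mem[0x0b..0x0c] <- [23 99]
D1: mem[0x04..0x0b] <- [17 e1 5a f1 04 d7 57 68]
D2: mem[0x0d..0x0f] <- [68 75 7a]
D3: mem[0x01..0x08] <- [5a f1 04 d7 57 68 75 7a]
D4: mem[0x0f..0x11] <- [5a f1 04]
query mem[0x09]=0xd7, mem[0x10]=0xf1, mem[0x0c]=0x99

MEM[0x09,0x10,0x0c] = d7 f1 99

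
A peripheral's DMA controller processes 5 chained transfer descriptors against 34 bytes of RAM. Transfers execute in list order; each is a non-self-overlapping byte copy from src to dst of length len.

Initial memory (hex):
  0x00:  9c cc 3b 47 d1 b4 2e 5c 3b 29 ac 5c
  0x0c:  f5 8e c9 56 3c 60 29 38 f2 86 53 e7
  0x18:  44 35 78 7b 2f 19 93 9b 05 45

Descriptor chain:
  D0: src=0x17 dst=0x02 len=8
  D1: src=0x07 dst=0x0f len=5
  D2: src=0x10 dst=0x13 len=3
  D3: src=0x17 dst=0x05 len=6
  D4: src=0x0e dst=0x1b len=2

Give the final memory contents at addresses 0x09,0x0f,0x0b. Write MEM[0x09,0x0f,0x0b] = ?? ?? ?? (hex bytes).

MEM[0x09,0x0f,0x0b] = 7b 2f 5c

[0] 0x17->0x02 len=8 : e7 44 35 78 7b 2f 19 93
[1] 0x07->0x0f len=5 : 2f 19 93 ac 5c
[2] 0x10->0x13 len=3 : 19 93 ac
[3] 0x17->0x05 len=6 : e7 44 35 78 7b 2f
[4] 0x0e->0x1b len=2 : c9 2f
query mem[0x09]=0x7b, mem[0x0f]=0x2f, mem[0x0b]=0x5c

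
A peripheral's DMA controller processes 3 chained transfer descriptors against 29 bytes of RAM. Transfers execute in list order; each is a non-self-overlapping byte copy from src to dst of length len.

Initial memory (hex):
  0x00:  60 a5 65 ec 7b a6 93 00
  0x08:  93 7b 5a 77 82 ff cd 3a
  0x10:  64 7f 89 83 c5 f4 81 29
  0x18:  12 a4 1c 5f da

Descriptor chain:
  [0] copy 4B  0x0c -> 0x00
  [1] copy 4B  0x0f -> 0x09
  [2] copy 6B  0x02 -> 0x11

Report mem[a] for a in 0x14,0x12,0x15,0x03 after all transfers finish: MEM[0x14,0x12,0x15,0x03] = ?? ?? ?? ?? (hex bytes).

MEM[0x14,0x12,0x15,0x03] = a6 3a 93 3a

[0] 0x0c->0x00 len=4 : 82 ff cd 3a
[1] 0x0f->0x09 len=4 : 3a 64 7f 89
[2] 0x02->0x11 len=6 : cd 3a 7b a6 93 00
query mem[0x14]=0xa6, mem[0x12]=0x3a, mem[0x15]=0x93, mem[0x03]=0x3a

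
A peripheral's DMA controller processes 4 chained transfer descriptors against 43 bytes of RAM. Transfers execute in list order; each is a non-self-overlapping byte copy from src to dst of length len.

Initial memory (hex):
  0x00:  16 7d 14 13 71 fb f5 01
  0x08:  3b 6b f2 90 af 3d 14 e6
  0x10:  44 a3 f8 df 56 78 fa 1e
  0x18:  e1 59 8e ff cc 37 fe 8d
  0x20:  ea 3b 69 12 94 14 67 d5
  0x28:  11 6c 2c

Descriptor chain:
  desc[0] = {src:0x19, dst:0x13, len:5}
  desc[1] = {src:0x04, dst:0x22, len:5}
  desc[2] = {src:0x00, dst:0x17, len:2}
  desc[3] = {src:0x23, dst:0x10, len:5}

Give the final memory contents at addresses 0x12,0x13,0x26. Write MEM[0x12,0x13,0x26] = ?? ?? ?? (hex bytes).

MEM[0x12,0x13,0x26] = 01 3b 3b

#0 dst[0x13+5] := {0x59,0x8e,0xff,0xcc,0x37}
#1 dst[0x22+5] := {0x71,0xfb,0xf5,0x01,0x3b}
#2 dst[0x17+2] := {0x16,0x7d}
#3 dst[0x10+5] := {0xfb,0xf5,0x01,0x3b,0xd5}
query mem[0x12]=0x01, mem[0x13]=0x3b, mem[0x26]=0x3b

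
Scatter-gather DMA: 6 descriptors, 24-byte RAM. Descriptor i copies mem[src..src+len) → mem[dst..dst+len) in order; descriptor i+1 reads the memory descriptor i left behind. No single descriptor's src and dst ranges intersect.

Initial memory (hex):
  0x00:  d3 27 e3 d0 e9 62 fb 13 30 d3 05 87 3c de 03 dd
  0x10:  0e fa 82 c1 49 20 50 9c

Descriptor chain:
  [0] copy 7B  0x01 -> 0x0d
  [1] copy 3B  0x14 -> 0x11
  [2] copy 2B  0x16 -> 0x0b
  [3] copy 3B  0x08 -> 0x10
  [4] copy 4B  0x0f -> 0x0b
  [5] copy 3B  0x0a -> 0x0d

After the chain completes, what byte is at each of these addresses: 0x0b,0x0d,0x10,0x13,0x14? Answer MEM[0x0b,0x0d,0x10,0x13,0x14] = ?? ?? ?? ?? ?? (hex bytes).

[0] 0x01->0x0d len=7 : 27 e3 d0 e9 62 fb 13
[1] 0x14->0x11 len=3 : 49 20 50
[2] 0x16->0x0b len=2 : 50 9c
[3] 0x08->0x10 len=3 : 30 d3 05
[4] 0x0f->0x0b len=4 : d0 30 d3 05
[5] 0x0a->0x0d len=3 : 05 d0 30
query mem[0x0b]=0xd0, mem[0x0d]=0x05, mem[0x10]=0x30, mem[0x13]=0x50, mem[0x14]=0x49

MEM[0x0b,0x0d,0x10,0x13,0x14] = d0 05 30 50 49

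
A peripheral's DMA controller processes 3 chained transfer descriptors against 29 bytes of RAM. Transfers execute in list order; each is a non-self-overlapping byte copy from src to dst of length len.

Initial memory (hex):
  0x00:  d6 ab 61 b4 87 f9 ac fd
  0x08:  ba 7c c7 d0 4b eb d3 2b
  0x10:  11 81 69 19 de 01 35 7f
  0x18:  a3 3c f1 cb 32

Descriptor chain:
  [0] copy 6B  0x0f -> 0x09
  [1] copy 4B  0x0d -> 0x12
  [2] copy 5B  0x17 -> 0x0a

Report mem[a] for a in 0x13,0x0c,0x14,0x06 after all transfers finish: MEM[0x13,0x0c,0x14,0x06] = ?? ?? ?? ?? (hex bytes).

  after D0: wrote 6B at 0x09 = 2b11816919de
  after D1: wrote 4B at 0x12 = 19de2b11
  after D2: wrote 5B at 0x0a = 7fa33cf1cb
query mem[0x13]=0xde, mem[0x0c]=0x3c, mem[0x14]=0x2b, mem[0x06]=0xac

MEM[0x13,0x0c,0x14,0x06] = de 3c 2b ac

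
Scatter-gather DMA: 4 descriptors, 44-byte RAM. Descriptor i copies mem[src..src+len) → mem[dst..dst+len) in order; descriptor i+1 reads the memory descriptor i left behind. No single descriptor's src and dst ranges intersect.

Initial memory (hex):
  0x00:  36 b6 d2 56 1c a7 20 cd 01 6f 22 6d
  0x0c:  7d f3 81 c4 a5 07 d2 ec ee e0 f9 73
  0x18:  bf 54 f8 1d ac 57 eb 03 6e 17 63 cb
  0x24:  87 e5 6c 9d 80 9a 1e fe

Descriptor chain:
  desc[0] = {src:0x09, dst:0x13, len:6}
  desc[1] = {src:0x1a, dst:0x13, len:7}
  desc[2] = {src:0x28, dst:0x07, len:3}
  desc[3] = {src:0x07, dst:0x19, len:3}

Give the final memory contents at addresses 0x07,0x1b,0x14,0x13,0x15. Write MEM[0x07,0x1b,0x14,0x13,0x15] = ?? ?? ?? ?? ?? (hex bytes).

  after D0: wrote 6B at 0x13 = 6f226d7df381
  after D1: wrote 7B at 0x13 = f81dac57eb036e
  after D2: wrote 3B at 0x07 = 809a1e
  after D3: wrote 3B at 0x19 = 809a1e
query mem[0x07]=0x80, mem[0x1b]=0x1e, mem[0x14]=0x1d, mem[0x13]=0xf8, mem[0x15]=0xac

MEM[0x07,0x1b,0x14,0x13,0x15] = 80 1e 1d f8 ac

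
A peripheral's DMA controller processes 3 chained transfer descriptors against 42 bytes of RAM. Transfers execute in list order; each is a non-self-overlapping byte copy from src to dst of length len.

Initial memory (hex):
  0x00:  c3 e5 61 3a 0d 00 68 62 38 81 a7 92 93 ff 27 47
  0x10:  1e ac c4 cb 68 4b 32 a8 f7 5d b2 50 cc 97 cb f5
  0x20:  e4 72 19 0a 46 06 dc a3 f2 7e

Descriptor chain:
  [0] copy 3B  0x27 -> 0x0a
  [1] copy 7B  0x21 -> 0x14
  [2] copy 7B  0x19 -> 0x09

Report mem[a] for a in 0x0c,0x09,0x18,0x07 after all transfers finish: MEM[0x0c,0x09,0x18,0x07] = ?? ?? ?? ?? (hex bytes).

#0 dst[0x0a+3] := {0xa3,0xf2,0x7e}
#1 dst[0x14+7] := {0x72,0x19,0x0a,0x46,0x06,0xdc,0xa3}
#2 dst[0x09+7] := {0xdc,0xa3,0x50,0xcc,0x97,0xcb,0xf5}
query mem[0x0c]=0xcc, mem[0x09]=0xdc, mem[0x18]=0x06, mem[0x07]=0x62

MEM[0x0c,0x09,0x18,0x07] = cc dc 06 62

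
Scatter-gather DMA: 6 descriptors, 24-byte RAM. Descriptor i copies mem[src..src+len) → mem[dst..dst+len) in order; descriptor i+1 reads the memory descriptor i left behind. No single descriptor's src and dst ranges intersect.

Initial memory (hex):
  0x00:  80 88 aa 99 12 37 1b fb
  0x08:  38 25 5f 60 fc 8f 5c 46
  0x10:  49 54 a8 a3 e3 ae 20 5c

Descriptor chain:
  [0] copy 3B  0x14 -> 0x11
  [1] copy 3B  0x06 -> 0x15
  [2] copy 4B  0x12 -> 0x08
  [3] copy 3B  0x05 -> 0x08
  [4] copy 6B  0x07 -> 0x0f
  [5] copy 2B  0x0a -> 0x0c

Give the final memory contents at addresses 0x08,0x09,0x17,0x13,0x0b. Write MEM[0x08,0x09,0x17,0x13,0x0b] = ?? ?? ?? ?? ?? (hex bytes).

  after D0: wrote 3B at 0x11 = e3ae20
  after D1: wrote 3B at 0x15 = 1bfb38
  after D2: wrote 4B at 0x08 = ae20e31b
  after D3: wrote 3B at 0x08 = 371bfb
  after D4: wrote 6B at 0x0f = fb371bfb1bfc
  after D5: wrote 2B at 0x0c = fb1b
query mem[0x08]=0x37, mem[0x09]=0x1b, mem[0x17]=0x38, mem[0x13]=0x1b, mem[0x0b]=0x1b

MEM[0x08,0x09,0x17,0x13,0x0b] = 37 1b 38 1b 1b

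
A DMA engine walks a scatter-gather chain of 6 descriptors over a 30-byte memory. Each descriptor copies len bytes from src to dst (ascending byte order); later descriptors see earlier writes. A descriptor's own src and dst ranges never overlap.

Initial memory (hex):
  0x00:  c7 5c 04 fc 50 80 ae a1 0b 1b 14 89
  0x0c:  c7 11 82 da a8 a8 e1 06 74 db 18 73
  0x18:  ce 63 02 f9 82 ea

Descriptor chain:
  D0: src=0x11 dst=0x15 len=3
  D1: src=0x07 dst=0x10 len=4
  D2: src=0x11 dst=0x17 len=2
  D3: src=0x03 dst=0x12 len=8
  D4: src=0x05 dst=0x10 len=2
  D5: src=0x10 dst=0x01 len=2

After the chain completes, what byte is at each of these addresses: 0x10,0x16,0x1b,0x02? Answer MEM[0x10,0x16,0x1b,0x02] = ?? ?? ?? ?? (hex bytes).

[0] 0x11->0x15 len=3 : a8 e1 06
[1] 0x07->0x10 len=4 : a1 0b 1b 14
[2] 0x11->0x17 len=2 : 0b 1b
[3] 0x03->0x12 len=8 : fc 50 80 ae a1 0b 1b 14
[4] 0x05->0x10 len=2 : 80 ae
[5] 0x10->0x01 len=2 : 80 ae
query mem[0x10]=0x80, mem[0x16]=0xa1, mem[0x1b]=0xf9, mem[0x02]=0xae

MEM[0x10,0x16,0x1b,0x02] = 80 a1 f9 ae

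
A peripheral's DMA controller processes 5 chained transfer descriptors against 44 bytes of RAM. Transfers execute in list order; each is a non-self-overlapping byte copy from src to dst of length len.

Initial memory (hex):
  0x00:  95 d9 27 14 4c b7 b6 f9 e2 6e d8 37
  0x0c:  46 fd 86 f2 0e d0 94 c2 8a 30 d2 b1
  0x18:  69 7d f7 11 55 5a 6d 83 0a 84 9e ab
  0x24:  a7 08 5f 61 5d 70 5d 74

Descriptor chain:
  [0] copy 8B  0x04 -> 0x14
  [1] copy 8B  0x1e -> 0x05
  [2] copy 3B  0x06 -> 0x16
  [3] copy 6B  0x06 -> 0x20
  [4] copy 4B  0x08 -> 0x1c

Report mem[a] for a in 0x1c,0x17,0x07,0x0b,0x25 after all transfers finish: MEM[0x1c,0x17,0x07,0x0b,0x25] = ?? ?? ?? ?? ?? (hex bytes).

MEM[0x1c,0x17,0x07,0x0b,0x25] = 84 0a 0a a7 a7

D0: mem[0x14..0x1b] <- [4c b7 b6 f9 e2 6e d8 37]
D1: mem[0x05..0x0c] <- [6d 83 0a 84 9e ab a7 08]
D2: mem[0x16..0x18] <- [83 0a 84]
D3: mem[0x20..0x25] <- [83 0a 84 9e ab a7]
D4: mem[0x1c..0x1f] <- [84 9e ab a7]
query mem[0x1c]=0x84, mem[0x17]=0x0a, mem[0x07]=0x0a, mem[0x0b]=0xa7, mem[0x25]=0xa7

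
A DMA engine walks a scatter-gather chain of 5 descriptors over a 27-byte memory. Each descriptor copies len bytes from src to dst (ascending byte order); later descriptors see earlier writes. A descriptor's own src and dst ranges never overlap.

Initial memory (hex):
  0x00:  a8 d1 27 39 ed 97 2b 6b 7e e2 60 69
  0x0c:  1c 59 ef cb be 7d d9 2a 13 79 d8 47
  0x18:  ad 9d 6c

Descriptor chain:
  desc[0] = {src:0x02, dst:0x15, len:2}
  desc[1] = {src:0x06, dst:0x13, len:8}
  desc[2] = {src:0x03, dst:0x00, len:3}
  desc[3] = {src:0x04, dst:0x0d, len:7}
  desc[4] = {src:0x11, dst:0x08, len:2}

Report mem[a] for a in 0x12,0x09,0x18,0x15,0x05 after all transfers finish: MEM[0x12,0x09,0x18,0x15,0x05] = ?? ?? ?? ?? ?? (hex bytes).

#0 dst[0x15+2] := {0x27,0x39}
#1 dst[0x13+8] := {0x2b,0x6b,0x7e,0xe2,0x60,0x69,0x1c,0x59}
#2 dst[0x00+3] := {0x39,0xed,0x97}
#3 dst[0x0d+7] := {0xed,0x97,0x2b,0x6b,0x7e,0xe2,0x60}
#4 dst[0x08+2] := {0x7e,0xe2}
query mem[0x12]=0xe2, mem[0x09]=0xe2, mem[0x18]=0x69, mem[0x15]=0x7e, mem[0x05]=0x97

MEM[0x12,0x09,0x18,0x15,0x05] = e2 e2 69 7e 97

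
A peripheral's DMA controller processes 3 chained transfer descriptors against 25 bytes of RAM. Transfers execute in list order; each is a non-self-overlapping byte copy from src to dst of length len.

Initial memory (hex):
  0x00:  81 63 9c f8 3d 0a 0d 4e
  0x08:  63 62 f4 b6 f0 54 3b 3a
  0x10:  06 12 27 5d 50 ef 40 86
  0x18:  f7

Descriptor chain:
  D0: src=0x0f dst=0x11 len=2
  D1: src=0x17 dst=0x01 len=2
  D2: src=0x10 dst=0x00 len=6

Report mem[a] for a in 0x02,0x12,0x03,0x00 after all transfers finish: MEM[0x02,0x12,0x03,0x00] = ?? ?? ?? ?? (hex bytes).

#0 dst[0x11+2] := {0x3a,0x06}
#1 dst[0x01+2] := {0x86,0xf7}
#2 dst[0x00+6] := {0x06,0x3a,0x06,0x5d,0x50,0xef}
query mem[0x02]=0x06, mem[0x12]=0x06, mem[0x03]=0x5d, mem[0x00]=0x06

MEM[0x02,0x12,0x03,0x00] = 06 06 5d 06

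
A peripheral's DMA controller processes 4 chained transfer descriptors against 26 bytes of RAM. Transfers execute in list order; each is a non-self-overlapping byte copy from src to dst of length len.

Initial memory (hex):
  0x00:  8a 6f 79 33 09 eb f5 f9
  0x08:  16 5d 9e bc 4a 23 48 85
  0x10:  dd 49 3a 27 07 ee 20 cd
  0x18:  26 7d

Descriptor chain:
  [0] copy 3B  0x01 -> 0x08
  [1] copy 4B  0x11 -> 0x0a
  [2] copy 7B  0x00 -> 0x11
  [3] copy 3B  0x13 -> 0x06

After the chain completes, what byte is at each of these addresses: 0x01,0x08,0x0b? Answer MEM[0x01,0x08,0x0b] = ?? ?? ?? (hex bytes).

[0] 0x01->0x08 len=3 : 6f 79 33
[1] 0x11->0x0a len=4 : 49 3a 27 07
[2] 0x00->0x11 len=7 : 8a 6f 79 33 09 eb f5
[3] 0x13->0x06 len=3 : 79 33 09
query mem[0x01]=0x6f, mem[0x08]=0x09, mem[0x0b]=0x3a

MEM[0x01,0x08,0x0b] = 6f 09 3a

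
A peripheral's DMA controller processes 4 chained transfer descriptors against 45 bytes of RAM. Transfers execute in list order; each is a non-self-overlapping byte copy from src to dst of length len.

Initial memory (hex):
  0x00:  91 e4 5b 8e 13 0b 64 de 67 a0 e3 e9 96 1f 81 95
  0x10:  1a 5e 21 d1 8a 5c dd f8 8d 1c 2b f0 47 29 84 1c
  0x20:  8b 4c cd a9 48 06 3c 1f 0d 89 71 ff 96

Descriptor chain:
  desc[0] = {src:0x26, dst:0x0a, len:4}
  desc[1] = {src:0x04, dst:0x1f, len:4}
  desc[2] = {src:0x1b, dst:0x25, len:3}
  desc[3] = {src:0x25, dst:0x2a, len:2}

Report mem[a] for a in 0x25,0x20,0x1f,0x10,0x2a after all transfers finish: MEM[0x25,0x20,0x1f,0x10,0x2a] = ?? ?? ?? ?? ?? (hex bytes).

MEM[0x25,0x20,0x1f,0x10,0x2a] = f0 0b 13 1a f0

D0: mem[0x0a..0x0d] <- [3c 1f 0d 89]
D1: mem[0x1f..0x22] <- [13 0b 64 de]
D2: mem[0x25..0x27] <- [f0 47 29]
D3: mem[0x2a..0x2b] <- [f0 47]
query mem[0x25]=0xf0, mem[0x20]=0x0b, mem[0x1f]=0x13, mem[0x10]=0x1a, mem[0x2a]=0xf0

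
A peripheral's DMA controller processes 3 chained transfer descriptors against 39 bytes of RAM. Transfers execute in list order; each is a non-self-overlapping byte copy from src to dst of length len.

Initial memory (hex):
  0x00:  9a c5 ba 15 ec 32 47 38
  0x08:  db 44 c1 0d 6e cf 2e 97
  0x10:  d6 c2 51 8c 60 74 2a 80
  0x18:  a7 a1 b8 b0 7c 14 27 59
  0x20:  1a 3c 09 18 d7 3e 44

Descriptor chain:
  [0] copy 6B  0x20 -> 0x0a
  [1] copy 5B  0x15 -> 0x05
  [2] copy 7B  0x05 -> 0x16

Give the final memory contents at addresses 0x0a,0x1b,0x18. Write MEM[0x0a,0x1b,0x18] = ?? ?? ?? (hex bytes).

D0: mem[0x0a..0x0f] <- [1a 3c 09 18 d7 3e]
D1: mem[0x05..0x09] <- [74 2a 80 a7 a1]
D2: mem[0x16..0x1c] <- [74 2a 80 a7 a1 1a 3c]
query mem[0x0a]=0x1a, mem[0x1b]=0x1a, mem[0x18]=0x80

MEM[0x0a,0x1b,0x18] = 1a 1a 80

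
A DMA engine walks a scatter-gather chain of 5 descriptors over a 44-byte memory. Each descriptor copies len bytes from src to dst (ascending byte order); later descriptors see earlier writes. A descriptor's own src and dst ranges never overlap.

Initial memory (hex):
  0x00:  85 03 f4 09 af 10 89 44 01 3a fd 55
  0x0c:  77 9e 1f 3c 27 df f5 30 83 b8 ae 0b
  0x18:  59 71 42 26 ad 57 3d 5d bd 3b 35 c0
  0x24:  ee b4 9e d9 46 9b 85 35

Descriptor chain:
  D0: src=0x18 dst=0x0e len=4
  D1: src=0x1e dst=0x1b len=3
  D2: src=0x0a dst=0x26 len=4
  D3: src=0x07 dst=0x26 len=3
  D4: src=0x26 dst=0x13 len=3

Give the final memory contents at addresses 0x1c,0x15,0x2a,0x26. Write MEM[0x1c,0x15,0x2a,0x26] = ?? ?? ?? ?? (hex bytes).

MEM[0x1c,0x15,0x2a,0x26] = 5d 3a 85 44

[0] 0x18->0x0e len=4 : 59 71 42 26
[1] 0x1e->0x1b len=3 : 3d 5d bd
[2] 0x0a->0x26 len=4 : fd 55 77 9e
[3] 0x07->0x26 len=3 : 44 01 3a
[4] 0x26->0x13 len=3 : 44 01 3a
query mem[0x1c]=0x5d, mem[0x15]=0x3a, mem[0x2a]=0x85, mem[0x26]=0x44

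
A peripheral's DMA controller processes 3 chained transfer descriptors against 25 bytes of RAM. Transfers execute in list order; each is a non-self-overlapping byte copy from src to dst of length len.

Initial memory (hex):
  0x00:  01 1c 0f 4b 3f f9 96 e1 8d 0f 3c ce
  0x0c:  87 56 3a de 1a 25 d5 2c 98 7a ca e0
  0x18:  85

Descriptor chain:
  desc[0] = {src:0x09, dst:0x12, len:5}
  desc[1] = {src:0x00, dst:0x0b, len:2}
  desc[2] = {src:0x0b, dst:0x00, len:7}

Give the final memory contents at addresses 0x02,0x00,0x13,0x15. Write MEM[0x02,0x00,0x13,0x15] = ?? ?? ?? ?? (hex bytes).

MEM[0x02,0x00,0x13,0x15] = 56 01 3c 87

[0] 0x09->0x12 len=5 : 0f 3c ce 87 56
[1] 0x00->0x0b len=2 : 01 1c
[2] 0x0b->0x00 len=7 : 01 1c 56 3a de 1a 25
query mem[0x02]=0x56, mem[0x00]=0x01, mem[0x13]=0x3c, mem[0x15]=0x87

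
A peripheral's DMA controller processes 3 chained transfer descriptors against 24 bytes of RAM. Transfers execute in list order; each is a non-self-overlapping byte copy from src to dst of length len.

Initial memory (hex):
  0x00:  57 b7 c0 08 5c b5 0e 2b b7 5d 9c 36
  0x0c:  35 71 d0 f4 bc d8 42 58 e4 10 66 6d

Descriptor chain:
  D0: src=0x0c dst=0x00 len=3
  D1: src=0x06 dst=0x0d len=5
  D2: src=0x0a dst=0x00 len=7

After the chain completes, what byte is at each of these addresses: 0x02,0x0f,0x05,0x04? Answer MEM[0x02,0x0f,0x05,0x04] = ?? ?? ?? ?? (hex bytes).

MEM[0x02,0x0f,0x05,0x04] = 35 b7 b7 2b

#0 dst[0x00+3] := {0x35,0x71,0xd0}
#1 dst[0x0d+5] := {0x0e,0x2b,0xb7,0x5d,0x9c}
#2 dst[0x00+7] := {0x9c,0x36,0x35,0x0e,0x2b,0xb7,0x5d}
query mem[0x02]=0x35, mem[0x0f]=0xb7, mem[0x05]=0xb7, mem[0x04]=0x2b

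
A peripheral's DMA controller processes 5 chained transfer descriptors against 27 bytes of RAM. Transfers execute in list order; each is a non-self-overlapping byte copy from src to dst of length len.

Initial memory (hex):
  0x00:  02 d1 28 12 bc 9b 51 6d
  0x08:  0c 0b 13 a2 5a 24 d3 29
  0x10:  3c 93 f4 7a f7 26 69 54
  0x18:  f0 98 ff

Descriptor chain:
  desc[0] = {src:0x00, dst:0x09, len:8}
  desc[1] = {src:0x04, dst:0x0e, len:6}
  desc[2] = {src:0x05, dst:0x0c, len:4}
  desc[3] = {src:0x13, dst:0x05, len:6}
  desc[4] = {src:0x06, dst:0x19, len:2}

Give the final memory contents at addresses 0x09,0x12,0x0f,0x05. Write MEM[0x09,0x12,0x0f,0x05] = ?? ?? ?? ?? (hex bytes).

  after D0: wrote 8B at 0x09 = 02d12812bc9b516d
  after D1: wrote 6B at 0x0e = bc9b516d0c02
  after D2: wrote 4B at 0x0c = 9b516d0c
  after D3: wrote 6B at 0x05 = 02f7266954f0
  after D4: wrote 2B at 0x19 = f726
query mem[0x09]=0x54, mem[0x12]=0x0c, mem[0x0f]=0x0c, mem[0x05]=0x02

MEM[0x09,0x12,0x0f,0x05] = 54 0c 0c 02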